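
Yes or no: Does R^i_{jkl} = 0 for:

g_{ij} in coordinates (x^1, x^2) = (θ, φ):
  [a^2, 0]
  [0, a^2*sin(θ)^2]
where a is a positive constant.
Non-zero Christoffel symbols:
Γ^θ_{φ φ} = -sin(2*θ)/2
Γ^φ_{θ φ} = 1/tan(θ)
Ricci tensor: R_{θθ} = 1, R_{θφ} = 0, R_{φφ} = sin(θ)^2
The Ricci tensor is non-zero, so the Riemann tensor is non-zero: not flat.
No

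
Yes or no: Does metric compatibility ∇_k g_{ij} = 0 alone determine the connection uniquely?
One also needs vanishing torsion; metric compatibility plus torsion-freeness singles out the Levi-Civita connection.
No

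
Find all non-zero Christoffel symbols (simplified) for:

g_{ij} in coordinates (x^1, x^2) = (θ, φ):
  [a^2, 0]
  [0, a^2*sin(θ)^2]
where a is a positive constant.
Using Γ^k_{ij} = (1/2) g^{km} (∂_i g_{mj} + ∂_j g_{mi} - ∂_m g_{ij}); the metric is diagonal, so only the m = k term contributes.
Non-zero symbols (using the symmetry Γ^k_{ij} = Γ^k_{ji}):
Γ^θ_{φ φ} = (1/2) g^{θθ} (∂_φ g_{θφ} + ∂_φ g_{θφ} - ∂_θ g_{φφ}) = (1/2)(1/a^2)((0) + (0) - (a^2*sin(2*θ))) = -sin(2*θ)/2
Γ^φ_{θ φ} = (1/2) g^{φφ} (∂_θ g_{φφ} + ∂_φ g_{φθ} - ∂_φ g_{θφ}) = (1/2)(1/(a^2*sin(θ)^2))((a^2*sin(2*θ)) + (0) - (0)) = 1/tan(θ)
All other Christoffel symbols are zero.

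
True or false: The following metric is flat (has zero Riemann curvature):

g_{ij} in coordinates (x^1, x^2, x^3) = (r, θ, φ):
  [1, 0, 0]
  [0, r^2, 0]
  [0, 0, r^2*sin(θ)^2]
Non-zero Christoffel symbols:
Γ^r_{θ θ} = -r
Γ^r_{φ φ} = -r*sin(θ)^2
Γ^θ_{r θ} = 1/r
Γ^θ_{φ φ} = -sin(2*θ)/2
Γ^φ_{r φ} = 1/r
Γ^φ_{θ φ} = 1/tan(θ)
Ricci tensor: R_{rr} = 0, R_{rθ} = 0, R_{rφ} = 0, R_{θθ} = 0, R_{θφ} = 0, R_{φφ} = 0
All R_{ij} vanish; in 3 dimensions the Riemann tensor is fully determined by the Ricci tensor, so R^i_{jkl} = 0: the metric is flat (curvilinear coordinates on flat space).
True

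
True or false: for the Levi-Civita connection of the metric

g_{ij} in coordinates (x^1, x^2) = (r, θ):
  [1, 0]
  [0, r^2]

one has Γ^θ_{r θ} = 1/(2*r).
Γ^θ_{r θ} = (1/2) g^{θθ} (∂_r g_{θθ} + ∂_θ g_{θr} - ∂_θ g_{rθ}) = (1/2)(1/r^2)((2*r) + (0) - (0)) = 1/r
This differs from the proposed value 1/(2*r).
False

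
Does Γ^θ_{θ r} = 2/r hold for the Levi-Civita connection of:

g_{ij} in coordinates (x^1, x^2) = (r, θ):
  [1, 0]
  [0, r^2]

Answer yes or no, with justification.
Γ^θ_{θ r} = (1/2) g^{θθ} (∂_θ g_{θr} + ∂_r g_{θθ} - ∂_θ g_{θr}) = (1/2)(1/r^2)((0) + (2*r) - (0)) = 1/r
This differs from the proposed value 2/r.
No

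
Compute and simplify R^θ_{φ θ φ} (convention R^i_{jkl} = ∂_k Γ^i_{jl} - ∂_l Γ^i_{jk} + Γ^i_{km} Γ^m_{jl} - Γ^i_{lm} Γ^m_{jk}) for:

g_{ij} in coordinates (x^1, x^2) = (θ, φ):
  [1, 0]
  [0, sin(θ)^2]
Non-zero Christoffel symbols (Γ^k_{ij} = Γ^k_{ji}):
Γ^θ_{φ φ} = -sin(2*θ)/2
Γ^φ_{θ φ} = 1/tan(θ)
R^θ_{φ θ φ} = ∂_θ Γ^θ_{φ φ} - ∂_φ Γ^θ_{φ θ} + Γ^θ_{θ m} Γ^m_{φ φ} - Γ^θ_{φ m} Γ^m_{φ θ}
  = (-cos(2*θ)) - (0) + (0) - (-cos(θ)^2) = sin(θ)^2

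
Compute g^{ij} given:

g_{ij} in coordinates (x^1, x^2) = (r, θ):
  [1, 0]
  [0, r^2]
The metric is diagonal, so g^{ij} is diagonal with entries 1/g_{ii}: diag(1, 1/(r^2)).
g^{ij}:
  [1, 0]
  [0, 1/r^2]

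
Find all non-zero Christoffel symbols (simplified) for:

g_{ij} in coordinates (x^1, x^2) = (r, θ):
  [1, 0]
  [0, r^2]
Using Γ^k_{ij} = (1/2) g^{km} (∂_i g_{mj} + ∂_j g_{mi} - ∂_m g_{ij}); the metric is diagonal, so only the m = k term contributes.
Non-zero symbols (using the symmetry Γ^k_{ij} = Γ^k_{ji}):
Γ^r_{θ θ} = (1/2) g^{rr} (∂_θ g_{rθ} + ∂_θ g_{rθ} - ∂_r g_{θθ}) = (1/2)(1)((0) + (0) - (2*r)) = -r
Γ^θ_{r θ} = (1/2) g^{θθ} (∂_r g_{θθ} + ∂_θ g_{θr} - ∂_θ g_{rθ}) = (1/2)(1/r^2)((2*r) + (0) - (0)) = 1/r
All other Christoffel symbols are zero.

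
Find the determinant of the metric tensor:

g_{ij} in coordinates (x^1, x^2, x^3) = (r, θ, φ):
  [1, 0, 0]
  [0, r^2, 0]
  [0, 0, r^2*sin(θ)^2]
Diagonal metric: det(g) = g_{11}·g_{22}·g_{33}
= (1)·(r^2)·(r^2*sin(θ)^2)
det(g) = r^4*sin(θ)^2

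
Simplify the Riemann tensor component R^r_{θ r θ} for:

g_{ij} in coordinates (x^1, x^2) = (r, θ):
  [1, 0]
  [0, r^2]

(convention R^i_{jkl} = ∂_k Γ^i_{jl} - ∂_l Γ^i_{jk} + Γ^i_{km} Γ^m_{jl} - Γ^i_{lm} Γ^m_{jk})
Non-zero Christoffel symbols (Γ^k_{ij} = Γ^k_{ji}):
Γ^r_{θ θ} = -r
Γ^θ_{r θ} = 1/r
R^r_{θ r θ} = ∂_r Γ^r_{θ θ} - ∂_θ Γ^r_{θ r} + Γ^r_{r m} Γ^m_{θ θ} - Γ^r_{θ m} Γ^m_{θ r}
  = (-1) - (0) + (0) - (-1) = 0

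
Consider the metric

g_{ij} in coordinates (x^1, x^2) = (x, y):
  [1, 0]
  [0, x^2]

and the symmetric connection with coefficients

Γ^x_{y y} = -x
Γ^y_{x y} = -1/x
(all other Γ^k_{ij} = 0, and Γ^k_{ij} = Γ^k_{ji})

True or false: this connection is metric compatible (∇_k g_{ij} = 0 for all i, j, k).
Using ∇_k g_{ij} = ∂_k g_{ij} - Γ^m_{ki} g_{mj} - Γ^m_{kj} g_{im}:
∇_y g_{xy} = (0) - (-x) - (-x) = 2*x ≠ 0
So the connection is not metric compatible (it is not the Levi-Civita connection).
False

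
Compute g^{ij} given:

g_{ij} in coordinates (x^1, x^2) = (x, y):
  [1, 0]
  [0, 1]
The metric is diagonal, so g^{ij} is diagonal with entries 1/g_{ii}: diag(1, 1).
g^{ij}:
  [1, 0]
  [0, 1]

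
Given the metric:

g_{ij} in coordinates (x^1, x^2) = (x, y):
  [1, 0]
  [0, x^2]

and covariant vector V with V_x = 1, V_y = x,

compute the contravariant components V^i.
Inverse metric (diagonal): g^{xx} = 1, g^{yy} = 1/x^2
V^i = g^{ij} V_j:
V^x = (1)(1) + (0)(x) = 1
V^y = (0)(1) + (1/x^2)(x) = 1/x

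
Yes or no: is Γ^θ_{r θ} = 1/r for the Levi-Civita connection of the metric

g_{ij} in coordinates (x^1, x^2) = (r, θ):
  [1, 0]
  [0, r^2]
Γ^θ_{r θ} = (1/2) g^{θθ} (∂_r g_{θθ} + ∂_θ g_{θr} - ∂_θ g_{rθ}) = (1/2)(1/r^2)((2*r) + (0) - (0)) = 1/r
This equals the proposed value 1/r.
Yes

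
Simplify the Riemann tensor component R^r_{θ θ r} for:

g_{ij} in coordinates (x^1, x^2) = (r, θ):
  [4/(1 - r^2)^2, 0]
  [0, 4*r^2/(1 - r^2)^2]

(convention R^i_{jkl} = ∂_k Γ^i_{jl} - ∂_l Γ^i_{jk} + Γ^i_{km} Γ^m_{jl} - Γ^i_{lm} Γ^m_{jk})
Non-zero Christoffel symbols (Γ^k_{ij} = Γ^k_{ji}):
Γ^r_{r r} = 2*r/(1 - r^2)
Γ^r_{θ θ} = (r^3 + r)/(r^2 - 1)
Γ^θ_{r θ} = (-r^2 - 1)/(r^3 - r)
R^r_{θ θ r} = ∂_θ Γ^r_{θ r} - ∂_r Γ^r_{θ θ} + Γ^r_{θ m} Γ^m_{θ r} - Γ^r_{r m} Γ^m_{θ θ}
  = (0) - ((r^4 - 4*r^2 - 1)/(r^2 - 1)^2) + (-(r^2 + 1)^2/(r^2 - 1)^2) - (-2*r^2*(r^2 + 1)/(r^2 - 1)^2) = 4*r^2/(r^2 - 1)^2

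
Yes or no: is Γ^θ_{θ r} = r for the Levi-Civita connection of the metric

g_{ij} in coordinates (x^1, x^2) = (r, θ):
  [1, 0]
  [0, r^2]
Γ^θ_{θ r} = (1/2) g^{θθ} (∂_θ g_{θr} + ∂_r g_{θθ} - ∂_θ g_{θr}) = (1/2)(1/r^2)((0) + (2*r) - (0)) = 1/r
This differs from the proposed value r.
No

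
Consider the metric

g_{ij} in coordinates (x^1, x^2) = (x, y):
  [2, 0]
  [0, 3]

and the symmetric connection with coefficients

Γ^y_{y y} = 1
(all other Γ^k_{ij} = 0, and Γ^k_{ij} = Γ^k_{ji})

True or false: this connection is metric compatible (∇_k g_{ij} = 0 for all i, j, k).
Using ∇_k g_{ij} = ∂_k g_{ij} - Γ^m_{ki} g_{mj} - Γ^m_{kj} g_{im}:
∇_y g_{yy} = (0) - (3) - (3) = -6 ≠ 0
So the connection is not metric compatible (it is not the Levi-Civita connection).
False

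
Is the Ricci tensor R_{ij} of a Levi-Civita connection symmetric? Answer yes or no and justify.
R_{ij} = R^k_{ikj}; the pair symmetry R_{kilj} = R_{ljki} gives R_{ij} = R_{ji}.
Yes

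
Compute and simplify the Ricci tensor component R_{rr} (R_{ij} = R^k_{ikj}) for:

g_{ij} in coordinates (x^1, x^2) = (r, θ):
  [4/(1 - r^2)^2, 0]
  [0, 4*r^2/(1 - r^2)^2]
Non-zero Christoffel symbols (Γ^k_{ij} = Γ^k_{ji}):
Γ^r_{r r} = 2*r/(1 - r^2)
Γ^r_{θ θ} = (r^3 + r)/(r^2 - 1)
Γ^θ_{r θ} = (-r^2 - 1)/(r^3 - r)
R^r_{r r r} = 0 (a repeated index in an antisymmetric pair)
R^θ_{r θ r} = ∂_θ Γ^θ_{r r} - ∂_r Γ^θ_{r θ} + Γ^θ_{θ m} Γ^m_{r r} - Γ^θ_{r m} Γ^m_{r θ}
  = (0) - ((r^4 + 4*r^2 - 1)/(r^3 - r)^2) + (2*(r^2 + 1)/(r^2 - 1)^2) - ((r^2 + 1)^2/(r^3 - r)^2) = -4/(r^2 - 1)^2
R_{rr} = R^r_{r r r} + R^θ_{r θ r} = (0) + (-4/(r^2 - 1)^2) = -4/(r^2 - 1)^2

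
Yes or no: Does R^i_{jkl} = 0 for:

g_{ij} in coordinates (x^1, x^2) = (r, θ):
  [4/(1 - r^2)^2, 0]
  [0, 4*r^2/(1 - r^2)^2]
Non-zero Christoffel symbols:
Γ^r_{r r} = 2*r/(1 - r^2)
Γ^r_{θ θ} = (r^3 + r)/(r^2 - 1)
Γ^θ_{r θ} = (-r^2 - 1)/(r^3 - r)
Ricci tensor: R_{rr} = -4/(r^2 - 1)^2, R_{rθ} = 0, R_{θθ} = -4*r^2/(r^2 - 1)^2
The Ricci tensor is non-zero, so the Riemann tensor is non-zero: not flat.
No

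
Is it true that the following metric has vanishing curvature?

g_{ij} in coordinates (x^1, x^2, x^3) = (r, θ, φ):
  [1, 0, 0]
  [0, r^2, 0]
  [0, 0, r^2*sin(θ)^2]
Non-zero Christoffel symbols:
Γ^r_{θ θ} = -r
Γ^r_{φ φ} = -r*sin(θ)^2
Γ^θ_{r θ} = 1/r
Γ^θ_{φ φ} = -sin(2*θ)/2
Γ^φ_{r φ} = 1/r
Γ^φ_{θ φ} = 1/tan(θ)
Ricci tensor: R_{rr} = 0, R_{rθ} = 0, R_{rφ} = 0, R_{θθ} = 0, R_{θφ} = 0, R_{φφ} = 0
All R_{ij} vanish; in 3 dimensions the Riemann tensor is fully determined by the Ricci tensor, so R^i_{jkl} = 0: the metric is flat (curvilinear coordinates on flat space).
Yes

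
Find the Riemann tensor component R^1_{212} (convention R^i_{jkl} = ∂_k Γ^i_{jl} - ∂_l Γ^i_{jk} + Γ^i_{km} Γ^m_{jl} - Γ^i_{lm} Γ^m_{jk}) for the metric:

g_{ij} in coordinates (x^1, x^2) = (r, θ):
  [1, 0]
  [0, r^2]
Non-zero Christoffel symbols (Γ^k_{ij} = Γ^k_{ji}):
Γ^r_{θ θ} = -r
Γ^θ_{r θ} = 1/r
R^r_{θ r θ} = ∂_r Γ^r_{θ θ} - ∂_θ Γ^r_{θ r} + Γ^r_{r m} Γ^m_{θ θ} - Γ^r_{θ m} Γ^m_{θ r}
  = (-1) - (0) + (0) - (-1) = 0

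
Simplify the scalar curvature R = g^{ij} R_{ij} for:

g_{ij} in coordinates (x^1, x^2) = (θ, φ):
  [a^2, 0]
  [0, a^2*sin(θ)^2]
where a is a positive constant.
Non-zero Christoffel symbols (Γ^k_{ij} = Γ^k_{ji}):
Γ^θ_{φ φ} = -sin(2*θ)/2
Γ^φ_{θ φ} = 1/tan(θ)
Ricci tensor (R_{ij} = R^k_{ikj}): R_{θθ} = 1, R_{θφ} = 0, R_{φφ} = sin(θ)^2
Inverse metric: g^{θθ} = 1/a^2, g^{φφ} = 1/(a^2*sin(θ)^2)
R = g^{ij} R_{ij} = (1/a^2)(1) + (1/(a^2*sin(θ)^2))(sin(θ)^2) = 2/a^2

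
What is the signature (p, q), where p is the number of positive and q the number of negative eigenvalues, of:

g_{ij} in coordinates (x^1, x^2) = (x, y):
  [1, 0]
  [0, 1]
The metric is diagonal, so its eigenvalues are the diagonal entries: 1, 1 (at a generic point, where coordinate-dependent entries are positive).
2 positive, 0 negative.
(2, 0) - Riemannian (positive definite)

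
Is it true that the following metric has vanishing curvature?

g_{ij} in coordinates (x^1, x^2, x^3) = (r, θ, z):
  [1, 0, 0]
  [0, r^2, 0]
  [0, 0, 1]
Non-zero Christoffel symbols:
Γ^r_{θ θ} = -r
Γ^θ_{r θ} = 1/r
Ricci tensor: R_{rr} = 0, R_{rθ} = 0, R_{rz} = 0, R_{θθ} = 0, R_{θz} = 0, R_{zz} = 0
All R_{ij} vanish; in 3 dimensions the Riemann tensor is fully determined by the Ricci tensor, so R^i_{jkl} = 0: the metric is flat (curvilinear coordinates on flat space).
Yes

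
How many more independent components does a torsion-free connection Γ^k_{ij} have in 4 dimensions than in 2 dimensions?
Independent components in n dimensions: n × n(n+1)/2 = n^2(n+1)/2.
4D: 4 × 10 = 40
2D: 2 × 3 = 6
Difference = 40 - 6 = 34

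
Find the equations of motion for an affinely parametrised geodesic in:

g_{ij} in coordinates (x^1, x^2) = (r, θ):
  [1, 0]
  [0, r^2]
Geodesic equation: d^2x^k/dλ^2 + Γ^k_{ij} (dx^i/dλ)(dx^j/dλ) = 0.
Non-zero Christoffel symbols:
Γ^r_{θ θ} = -r
Γ^θ_{r θ} = 1/r
Substituting (the symmetric pair Γ^k_{ij}, Γ^k_{ji} combines into a factor 2):
d^2r/dλ^2 - r (dθ/dλ)^2 = 0
d^2θ/dλ^2 + (2/r) (dr/dλ)(dθ/dλ) = 0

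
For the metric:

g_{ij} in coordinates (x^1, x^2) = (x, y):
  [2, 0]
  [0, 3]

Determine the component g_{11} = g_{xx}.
With x^1 = x, x^2 = y, g_{11} = g_{xx} is the row-1, column-1 entry of the matrix.
g_{11} = 2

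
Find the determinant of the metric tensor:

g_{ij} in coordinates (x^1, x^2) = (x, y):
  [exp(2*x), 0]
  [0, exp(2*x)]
For a 2×2 metric: det(g) = g_{11}·g_{22} - g_{12}·g_{21}
= (exp(2*x))·(exp(2*x)) - (0)·(0)
= exp(4*x) - 0
det(g) = exp(4*x)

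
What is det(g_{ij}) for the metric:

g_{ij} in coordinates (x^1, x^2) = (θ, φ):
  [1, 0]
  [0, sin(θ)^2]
For a 2×2 metric: det(g) = g_{11}·g_{22} - g_{12}·g_{21}
= (1)·(sin(θ)^2) - (0)·(0)
= sin(θ)^2 - 0
det(g) = sin(θ)^2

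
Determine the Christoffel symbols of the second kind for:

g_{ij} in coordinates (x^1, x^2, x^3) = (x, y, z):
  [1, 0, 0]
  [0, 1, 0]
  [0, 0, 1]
Using Γ^k_{ij} = (1/2) g^{km} (∂_i g_{mj} + ∂_j g_{mi} - ∂_m g_{ij}); the metric is diagonal, so only the m = k term contributes.
Every metric component is constant, so all ∂_m g_{ij} = 0 and every Christoffel symbol vanishes.
All Christoffel symbols are zero.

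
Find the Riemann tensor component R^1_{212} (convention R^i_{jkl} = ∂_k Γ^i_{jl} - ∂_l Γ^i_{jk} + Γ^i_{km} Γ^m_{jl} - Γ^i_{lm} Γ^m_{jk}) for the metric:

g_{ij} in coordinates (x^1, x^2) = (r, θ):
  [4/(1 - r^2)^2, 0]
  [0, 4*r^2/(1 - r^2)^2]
Non-zero Christoffel symbols (Γ^k_{ij} = Γ^k_{ji}):
Γ^r_{r r} = 2*r/(1 - r^2)
Γ^r_{θ θ} = (r^3 + r)/(r^2 - 1)
Γ^θ_{r θ} = (-r^2 - 1)/(r^3 - r)
R^r_{θ r θ} = ∂_r Γ^r_{θ θ} - ∂_θ Γ^r_{θ r} + Γ^r_{r m} Γ^m_{θ θ} - Γ^r_{θ m} Γ^m_{θ r}
  = ((r^4 - 4*r^2 - 1)/(r^2 - 1)^2) - (0) + (-2*r^2*(r^2 + 1)/(r^2 - 1)^2) - (-(r^2 + 1)^2/(r^2 - 1)^2) = -4*r^2/(r^2 - 1)^2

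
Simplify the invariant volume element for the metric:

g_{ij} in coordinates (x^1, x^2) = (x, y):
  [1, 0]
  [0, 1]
det(g) = 1
√|det(g)| = 1
Volume element: dV = 1 dx dy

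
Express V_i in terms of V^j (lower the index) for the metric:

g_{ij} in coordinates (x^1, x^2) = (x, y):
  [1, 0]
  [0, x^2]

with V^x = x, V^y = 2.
V_i = g_{ij} V^j:
V_x = (1)(x) + (0)(2) = x
V_y = (0)(x) + (x^2)(2) = 2*x^2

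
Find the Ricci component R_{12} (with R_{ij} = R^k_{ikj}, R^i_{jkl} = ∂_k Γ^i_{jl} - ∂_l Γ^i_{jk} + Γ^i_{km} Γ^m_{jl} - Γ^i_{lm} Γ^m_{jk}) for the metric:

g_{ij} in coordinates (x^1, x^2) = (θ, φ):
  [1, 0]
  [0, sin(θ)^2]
Non-zero Christoffel symbols (Γ^k_{ij} = Γ^k_{ji}):
Γ^θ_{φ φ} = -sin(2*θ)/2
Γ^φ_{θ φ} = 1/tan(θ)
R^θ_{θ θ φ} = 0 (a repeated index in an antisymmetric pair)
R^φ_{θ φ φ} = 0 (a repeated index in an antisymmetric pair)
R_{θφ} = R^θ_{θ θ φ} + R^φ_{θ φ φ} = (0) + (0) = 0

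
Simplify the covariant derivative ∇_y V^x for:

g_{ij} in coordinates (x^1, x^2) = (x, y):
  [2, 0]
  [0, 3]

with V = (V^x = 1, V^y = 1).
All Christoffel symbols are zero.
∇_y V^x = ∂_y V^x + Γ^x_{y j} V^j
  = (0) + (0)(1) + (0)(1)
  = 0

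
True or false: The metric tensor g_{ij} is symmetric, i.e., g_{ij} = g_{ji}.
By definition the metric is a symmetric bilinear form, g_{ij} = g_{ji}.
True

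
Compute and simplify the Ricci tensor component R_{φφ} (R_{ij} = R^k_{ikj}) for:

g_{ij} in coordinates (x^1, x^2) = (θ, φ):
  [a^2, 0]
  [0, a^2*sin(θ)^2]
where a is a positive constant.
Non-zero Christoffel symbols (Γ^k_{ij} = Γ^k_{ji}):
Γ^θ_{φ φ} = -sin(2*θ)/2
Γ^φ_{θ φ} = 1/tan(θ)
R^θ_{φ θ φ} = ∂_θ Γ^θ_{φ φ} - ∂_φ Γ^θ_{φ θ} + Γ^θ_{θ m} Γ^m_{φ φ} - Γ^θ_{φ m} Γ^m_{φ θ}
  = (-cos(2*θ)) - (0) + (0) - (-cos(θ)^2) = sin(θ)^2
R^φ_{φ φ φ} = 0 (a repeated index in an antisymmetric pair)
R_{φφ} = R^θ_{φ θ φ} + R^φ_{φ φ φ} = (sin(θ)^2) + (0) = sin(θ)^2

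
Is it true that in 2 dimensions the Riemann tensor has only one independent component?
The number of independent components is n^2(n^2-1)/12 = 4·3/12 = 1 for n = 2 (e.g. R_{1212}).
Yes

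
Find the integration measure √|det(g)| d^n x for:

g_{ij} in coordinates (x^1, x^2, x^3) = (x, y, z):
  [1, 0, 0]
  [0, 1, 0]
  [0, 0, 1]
det(g) = 1
√|det(g)| = 1
Volume element: dV = 1 dx dy dz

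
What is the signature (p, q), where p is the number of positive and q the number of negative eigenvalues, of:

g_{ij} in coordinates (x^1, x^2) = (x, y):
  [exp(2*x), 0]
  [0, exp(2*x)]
The metric is diagonal, so its eigenvalues are the diagonal entries: exp(2*x), exp(2*x) (at a generic point, where coordinate-dependent entries are positive).
2 positive, 0 negative.
(2, 0) - Riemannian (positive definite)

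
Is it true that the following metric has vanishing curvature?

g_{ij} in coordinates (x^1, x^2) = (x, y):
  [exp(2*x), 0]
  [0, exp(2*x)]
Non-zero Christoffel symbols:
Γ^x_{x x} = 1
Γ^x_{y y} = -1
Γ^y_{x y} = 1
Ricci tensor: R_{xx} = 0, R_{xy} = 0, R_{yy} = 0
All R_{ij} vanish; in 2 dimensions the Riemann tensor is fully determined by the Ricci tensor, so R^i_{jkl} = 0: the metric is flat (curvilinear coordinates on flat space).
Yes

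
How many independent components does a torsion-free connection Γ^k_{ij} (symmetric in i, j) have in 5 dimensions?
Γ^k_{ij} has n choices for the upper index and n(n+1)/2 independent symmetric lower index pairs.
Total = 5 × 5×6/2 = 5 × 15 = 75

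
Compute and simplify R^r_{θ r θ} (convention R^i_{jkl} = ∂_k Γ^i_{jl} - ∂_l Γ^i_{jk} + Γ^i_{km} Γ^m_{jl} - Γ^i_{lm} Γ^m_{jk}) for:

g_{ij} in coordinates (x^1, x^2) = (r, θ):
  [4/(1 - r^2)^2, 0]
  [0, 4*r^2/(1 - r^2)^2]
Non-zero Christoffel symbols (Γ^k_{ij} = Γ^k_{ji}):
Γ^r_{r r} = 2*r/(1 - r^2)
Γ^r_{θ θ} = (r^3 + r)/(r^2 - 1)
Γ^θ_{r θ} = (-r^2 - 1)/(r^3 - r)
R^r_{θ r θ} = ∂_r Γ^r_{θ θ} - ∂_θ Γ^r_{θ r} + Γ^r_{r m} Γ^m_{θ θ} - Γ^r_{θ m} Γ^m_{θ r}
  = ((r^4 - 4*r^2 - 1)/(r^2 - 1)^2) - (0) + (-2*r^2*(r^2 + 1)/(r^2 - 1)^2) - (-(r^2 + 1)^2/(r^2 - 1)^2) = -4*r^2/(r^2 - 1)^2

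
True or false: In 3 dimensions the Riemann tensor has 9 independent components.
n^2(n^2-1)/12 = 9·8/12 = 6 independent components for n = 3.
False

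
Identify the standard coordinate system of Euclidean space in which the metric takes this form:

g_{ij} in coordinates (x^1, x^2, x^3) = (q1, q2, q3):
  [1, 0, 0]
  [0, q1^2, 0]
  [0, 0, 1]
The line element ds^2 = dq1^2 + q1^2 dq2^2 + dq3^2 is dr^2 + r^2 dθ^2 + dz^2 with q1 = r, q2 = θ, q3 = z.
cylindrical coordinates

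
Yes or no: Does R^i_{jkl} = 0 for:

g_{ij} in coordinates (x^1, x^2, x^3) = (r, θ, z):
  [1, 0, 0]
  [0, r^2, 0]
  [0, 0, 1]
Non-zero Christoffel symbols:
Γ^r_{θ θ} = -r
Γ^θ_{r θ} = 1/r
Ricci tensor: R_{rr} = 0, R_{rθ} = 0, R_{rz} = 0, R_{θθ} = 0, R_{θz} = 0, R_{zz} = 0
All R_{ij} vanish; in 3 dimensions the Riemann tensor is fully determined by the Ricci tensor, so R^i_{jkl} = 0: the metric is flat (curvilinear coordinates on flat space).
Yes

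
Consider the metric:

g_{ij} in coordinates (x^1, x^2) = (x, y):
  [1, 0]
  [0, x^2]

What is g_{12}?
With x^1 = x, x^2 = y, g_{12} = g_{xy} is the row-1, column-2 entry of the matrix.
g_{12} = 0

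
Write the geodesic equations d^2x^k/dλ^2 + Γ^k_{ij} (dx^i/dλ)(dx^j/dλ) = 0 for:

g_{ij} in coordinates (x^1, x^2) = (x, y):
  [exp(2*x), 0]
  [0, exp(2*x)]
Geodesic equation: d^2x^k/dλ^2 + Γ^k_{ij} (dx^i/dλ)(dx^j/dλ) = 0.
Non-zero Christoffel symbols:
Γ^x_{x x} = 1
Γ^x_{y y} = -1
Γ^y_{x y} = 1
Substituting (the symmetric pair Γ^k_{ij}, Γ^k_{ji} combines into a factor 2):
d^2x/dλ^2 + (dx/dλ)^2 - (dy/dλ)^2 = 0
d^2y/dλ^2 + 2 (dx/dλ)(dy/dλ) = 0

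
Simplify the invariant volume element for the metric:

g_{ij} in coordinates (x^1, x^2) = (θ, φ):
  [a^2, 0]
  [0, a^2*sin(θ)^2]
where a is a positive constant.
det(g) = a^4*sin(θ)^2
√|det(g)| = a^2*sin(θ) (taking 0 < θ < π so that |sin(θ)| = sin(θ))
Volume element: dV = a^2*sin(θ) dθ dφ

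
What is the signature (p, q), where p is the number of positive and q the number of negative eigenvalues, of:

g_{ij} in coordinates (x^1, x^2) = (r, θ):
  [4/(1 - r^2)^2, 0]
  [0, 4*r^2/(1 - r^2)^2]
The metric is diagonal, so its eigenvalues are the diagonal entries: 4/(1 - r^2)^2, 4*r^2/(1 - r^2)^2 (at a generic point, where coordinate-dependent entries are positive).
2 positive, 0 negative.
(2, 0) - Riemannian (positive definite)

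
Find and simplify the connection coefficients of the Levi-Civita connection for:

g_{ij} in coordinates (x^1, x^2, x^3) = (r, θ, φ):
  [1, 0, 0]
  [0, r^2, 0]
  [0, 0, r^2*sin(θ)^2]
Using Γ^k_{ij} = (1/2) g^{km} (∂_i g_{mj} + ∂_j g_{mi} - ∂_m g_{ij}); the metric is diagonal, so only the m = k term contributes.
Non-zero symbols (using the symmetry Γ^k_{ij} = Γ^k_{ji}):
Γ^r_{θ θ} = (1/2) g^{rr} (∂_θ g_{rθ} + ∂_θ g_{rθ} - ∂_r g_{θθ}) = (1/2)(1)((0) + (0) - (2*r)) = -r
Γ^r_{φ φ} = (1/2) g^{rr} (∂_φ g_{rφ} + ∂_φ g_{rφ} - ∂_r g_{φφ}) = (1/2)(1)((0) + (0) - (2*r*sin(θ)^2)) = -r*sin(θ)^2
Γ^θ_{r θ} = (1/2) g^{θθ} (∂_r g_{θθ} + ∂_θ g_{θr} - ∂_θ g_{rθ}) = (1/2)(1/r^2)((2*r) + (0) - (0)) = 1/r
Γ^θ_{φ φ} = (1/2) g^{θθ} (∂_φ g_{θφ} + ∂_φ g_{θφ} - ∂_θ g_{φφ}) = (1/2)(1/r^2)((0) + (0) - (r^2*sin(2*θ))) = -sin(2*θ)/2
Γ^φ_{r φ} = (1/2) g^{φφ} (∂_r g_{φφ} + ∂_φ g_{φr} - ∂_φ g_{rφ}) = (1/2)(1/(r^2*sin(θ)^2))((2*r*sin(θ)^2) + (0) - (0)) = 1/r
Γ^φ_{θ φ} = (1/2) g^{φφ} (∂_θ g_{φφ} + ∂_φ g_{φθ} - ∂_φ g_{θφ}) = (1/2)(1/(r^2*sin(θ)^2))((r^2*sin(2*θ)) + (0) - (0)) = 1/tan(θ)
All other Christoffel symbols are zero.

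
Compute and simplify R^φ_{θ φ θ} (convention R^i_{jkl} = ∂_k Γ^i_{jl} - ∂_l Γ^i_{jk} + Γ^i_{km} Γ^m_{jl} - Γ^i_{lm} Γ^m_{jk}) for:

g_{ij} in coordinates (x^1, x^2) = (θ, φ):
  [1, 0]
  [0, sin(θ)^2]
Non-zero Christoffel symbols (Γ^k_{ij} = Γ^k_{ji}):
Γ^θ_{φ φ} = -sin(2*θ)/2
Γ^φ_{θ φ} = 1/tan(θ)
R^φ_{θ φ θ} = ∂_φ Γ^φ_{θ θ} - ∂_θ Γ^φ_{θ φ} + Γ^φ_{φ m} Γ^m_{θ θ} - Γ^φ_{θ m} Γ^m_{θ φ}
  = (0) - (-1/sin(θ)^2) + (0) - (1/tan(θ)^2) = 1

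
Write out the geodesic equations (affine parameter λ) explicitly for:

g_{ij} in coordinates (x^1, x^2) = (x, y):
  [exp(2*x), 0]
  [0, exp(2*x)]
Geodesic equation: d^2x^k/dλ^2 + Γ^k_{ij} (dx^i/dλ)(dx^j/dλ) = 0.
Non-zero Christoffel symbols:
Γ^x_{x x} = 1
Γ^x_{y y} = -1
Γ^y_{x y} = 1
Substituting (the symmetric pair Γ^k_{ij}, Γ^k_{ji} combines into a factor 2):
d^2x/dλ^2 + (dx/dλ)^2 - (dy/dλ)^2 = 0
d^2y/dλ^2 + 2 (dx/dλ)(dy/dλ) = 0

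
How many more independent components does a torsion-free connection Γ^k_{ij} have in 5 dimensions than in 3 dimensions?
Independent components in n dimensions: n × n(n+1)/2 = n^2(n+1)/2.
5D: 5 × 15 = 75
3D: 3 × 6 = 18
Difference = 75 - 18 = 57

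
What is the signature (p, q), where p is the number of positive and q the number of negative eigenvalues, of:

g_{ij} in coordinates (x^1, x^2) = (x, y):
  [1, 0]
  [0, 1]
The metric is diagonal, so its eigenvalues are the diagonal entries: 1, 1 (at a generic point, where coordinate-dependent entries are positive).
2 positive, 0 negative.
(2, 0) - Riemannian (positive definite)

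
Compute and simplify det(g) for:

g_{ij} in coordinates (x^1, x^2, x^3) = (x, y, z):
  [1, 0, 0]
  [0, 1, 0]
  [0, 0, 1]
Diagonal metric: det(g) = g_{11}·g_{22}·g_{33}
= (1)·(1)·(1)
det(g) = 1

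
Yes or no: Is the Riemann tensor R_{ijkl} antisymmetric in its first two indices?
R_{ijkl} = -R_{jikl} (follows from metric compatibility).
Yes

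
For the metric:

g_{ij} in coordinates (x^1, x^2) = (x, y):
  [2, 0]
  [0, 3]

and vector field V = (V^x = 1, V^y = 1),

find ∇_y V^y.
All Christoffel symbols are zero.
∇_y V^y = ∂_y V^y + Γ^y_{y j} V^j
  = (0) + (0)(1) + (0)(1)
  = 0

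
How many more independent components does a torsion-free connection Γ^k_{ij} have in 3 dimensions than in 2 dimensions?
Independent components in n dimensions: n × n(n+1)/2 = n^2(n+1)/2.
3D: 3 × 6 = 18
2D: 2 × 3 = 6
Difference = 18 - 6 = 12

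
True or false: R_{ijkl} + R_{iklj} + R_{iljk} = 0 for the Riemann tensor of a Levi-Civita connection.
This is the first (algebraic) Bianchi identity.
True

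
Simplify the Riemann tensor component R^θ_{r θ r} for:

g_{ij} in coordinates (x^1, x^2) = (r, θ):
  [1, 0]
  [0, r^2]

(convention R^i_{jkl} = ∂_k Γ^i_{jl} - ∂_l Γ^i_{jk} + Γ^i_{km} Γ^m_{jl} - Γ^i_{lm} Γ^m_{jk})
Non-zero Christoffel symbols (Γ^k_{ij} = Γ^k_{ji}):
Γ^r_{θ θ} = -r
Γ^θ_{r θ} = 1/r
R^θ_{r θ r} = ∂_θ Γ^θ_{r r} - ∂_r Γ^θ_{r θ} + Γ^θ_{θ m} Γ^m_{r r} - Γ^θ_{r m} Γ^m_{r θ}
  = (0) - (-1/r^2) + (0) - (1/r^2) = 0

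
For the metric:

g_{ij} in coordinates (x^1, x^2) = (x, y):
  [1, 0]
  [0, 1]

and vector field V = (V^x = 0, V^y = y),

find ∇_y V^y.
All Christoffel symbols are zero.
∇_y V^y = ∂_y V^y + Γ^y_{y j} V^j
  = (1) + (0)(0) + (0)(y)
  = 1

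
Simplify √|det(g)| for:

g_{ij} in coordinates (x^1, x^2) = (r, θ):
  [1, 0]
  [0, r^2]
det(g) = r^2
√|det(g)| = r
Volume element: dV = r dr dθ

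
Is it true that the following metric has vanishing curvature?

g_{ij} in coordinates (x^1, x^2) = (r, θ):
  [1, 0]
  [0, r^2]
Non-zero Christoffel symbols:
Γ^r_{θ θ} = -r
Γ^θ_{r θ} = 1/r
Ricci tensor: R_{rr} = 0, R_{rθ} = 0, R_{θθ} = 0
All R_{ij} vanish; in 2 dimensions the Riemann tensor is fully determined by the Ricci tensor, so R^i_{jkl} = 0: the metric is flat (curvilinear coordinates on flat space).
Yes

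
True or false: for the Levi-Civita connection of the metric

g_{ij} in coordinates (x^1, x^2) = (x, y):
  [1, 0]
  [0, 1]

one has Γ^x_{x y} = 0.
Γ^x_{x y} = (1/2) g^{xx} (∂_x g_{xy} + ∂_y g_{xx} - ∂_x g_{xy}) = (1/2)(1)((0) + (0) - (0)) = 0
This equals the proposed value 0.
True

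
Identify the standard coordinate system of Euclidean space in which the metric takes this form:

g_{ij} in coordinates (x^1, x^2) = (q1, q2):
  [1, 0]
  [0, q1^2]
The line element ds^2 = dq1^2 + q1^2 dq2^2 is dr^2 + r^2 dθ^2 with q1 = r, q2 = θ.
polar coordinates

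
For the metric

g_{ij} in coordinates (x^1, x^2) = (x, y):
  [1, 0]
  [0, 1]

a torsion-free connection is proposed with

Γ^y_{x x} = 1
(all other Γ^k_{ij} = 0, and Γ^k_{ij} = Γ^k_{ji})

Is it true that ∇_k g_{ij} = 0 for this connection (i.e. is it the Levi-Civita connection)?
Using ∇_k g_{ij} = ∂_k g_{ij} - Γ^m_{ki} g_{mj} - Γ^m_{kj} g_{im}:
∇_x g_{xy} = (0) - (1) - (0) = -1 ≠ 0
So the connection is not metric compatible (it is not the Levi-Civita connection).
No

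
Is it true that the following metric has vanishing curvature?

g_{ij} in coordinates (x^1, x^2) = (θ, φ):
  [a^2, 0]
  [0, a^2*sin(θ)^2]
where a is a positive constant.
Non-zero Christoffel symbols:
Γ^θ_{φ φ} = -sin(2*θ)/2
Γ^φ_{θ φ} = 1/tan(θ)
Ricci tensor: R_{θθ} = 1, R_{θφ} = 0, R_{φφ} = sin(θ)^2
The Ricci tensor is non-zero, so the Riemann tensor is non-zero: not flat.
No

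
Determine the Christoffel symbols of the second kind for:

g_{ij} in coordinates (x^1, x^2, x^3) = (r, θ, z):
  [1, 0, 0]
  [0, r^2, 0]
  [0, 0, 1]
Using Γ^k_{ij} = (1/2) g^{km} (∂_i g_{mj} + ∂_j g_{mi} - ∂_m g_{ij}); the metric is diagonal, so only the m = k term contributes.
Non-zero symbols (using the symmetry Γ^k_{ij} = Γ^k_{ji}):
Γ^r_{θ θ} = (1/2) g^{rr} (∂_θ g_{rθ} + ∂_θ g_{rθ} - ∂_r g_{θθ}) = (1/2)(1)((0) + (0) - (2*r)) = -r
Γ^θ_{r θ} = (1/2) g^{θθ} (∂_r g_{θθ} + ∂_θ g_{θr} - ∂_θ g_{rθ}) = (1/2)(1/r^2)((2*r) + (0) - (0)) = 1/r
All other Christoffel symbols are zero.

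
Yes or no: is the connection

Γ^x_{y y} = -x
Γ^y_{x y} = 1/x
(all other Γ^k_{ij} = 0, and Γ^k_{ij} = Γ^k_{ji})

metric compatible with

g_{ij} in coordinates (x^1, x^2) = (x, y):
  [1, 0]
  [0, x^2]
Using ∇_k g_{ij} = ∂_k g_{ij} - Γ^m_{ki} g_{mj} - Γ^m_{kj} g_{im}:
e.g. ∇_x g_{yy} = (2*x) - (x) - (x) = 0
Every component ∇_k g_{ij} vanishes: the connection is metric compatible.
Yes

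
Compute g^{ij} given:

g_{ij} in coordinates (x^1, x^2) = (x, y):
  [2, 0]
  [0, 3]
The metric is diagonal, so g^{ij} is diagonal with entries 1/g_{ii}: diag(1/2, 1/3).
g^{ij}:
  [1/2, 0]
  [0, 1/3]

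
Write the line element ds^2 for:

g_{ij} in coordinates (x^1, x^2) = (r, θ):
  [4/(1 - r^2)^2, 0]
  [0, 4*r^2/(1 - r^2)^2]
ds^2 = g_{ij} dx^i dx^j; only the non-zero components contribute.
ds^2 = (4/(1 - r^2)^2) dr^2 + (4*r^2/(1 - r^2)^2) dθ^2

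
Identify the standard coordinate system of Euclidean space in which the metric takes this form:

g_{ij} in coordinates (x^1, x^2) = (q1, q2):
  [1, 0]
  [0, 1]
All components are constant and the metric is the identity, i.e. orthonormal rectilinear coordinates.
Cartesian (2D) coordinates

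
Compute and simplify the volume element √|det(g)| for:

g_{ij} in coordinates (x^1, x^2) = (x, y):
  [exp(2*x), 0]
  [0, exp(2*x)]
det(g) = exp(4*x)
√|det(g)| = exp(2*x)
Volume element: dV = exp(2*x) dx dy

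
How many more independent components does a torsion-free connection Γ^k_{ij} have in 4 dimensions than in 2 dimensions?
Independent components in n dimensions: n × n(n+1)/2 = n^2(n+1)/2.
4D: 4 × 10 = 40
2D: 2 × 3 = 6
Difference = 40 - 6 = 34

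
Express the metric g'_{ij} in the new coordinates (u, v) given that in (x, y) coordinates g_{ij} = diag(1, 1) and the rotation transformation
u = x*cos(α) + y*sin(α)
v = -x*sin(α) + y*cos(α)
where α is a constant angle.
Invert the transformation: x = u*cos(α) - v*sin(α), y = u*sin(α) + v*cos(α)
g'_{ij} = (∂x^k/∂x'^i)(∂x^l/∂x'^j) g_{kl}; with g_{kl} = δ_{kl} this is Σ_k (∂x^k/∂x'^i)(∂x^k/∂x'^j).
Jacobian: ∂x/∂u = cos(α), ∂x/∂v = -sin(α), ∂y/∂u = sin(α), ∂y/∂v = cos(α)
g'_{uu} = (cos(α))(cos(α)) + (sin(α))(sin(α)) = 1
g'_{uv} = (cos(α))(-sin(α)) + (sin(α))(cos(α)) = 0
g'_{vv} = (-sin(α))(-sin(α)) + (cos(α))(cos(α)) = 1
g'_{ij} = diag(1, 1)
The Euclidean metric is invariant under rotations.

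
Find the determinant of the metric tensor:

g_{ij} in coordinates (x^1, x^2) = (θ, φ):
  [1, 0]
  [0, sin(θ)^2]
For a 2×2 metric: det(g) = g_{11}·g_{22} - g_{12}·g_{21}
= (1)·(sin(θ)^2) - (0)·(0)
= sin(θ)^2 - 0
det(g) = sin(θ)^2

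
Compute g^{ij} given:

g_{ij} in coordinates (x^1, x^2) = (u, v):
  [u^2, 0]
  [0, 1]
The metric is diagonal, so g^{ij} is diagonal with entries 1/g_{ii}: diag(1/(u^2), 1).
g^{ij}:
  [1/u^2, 0]
  [0, 1]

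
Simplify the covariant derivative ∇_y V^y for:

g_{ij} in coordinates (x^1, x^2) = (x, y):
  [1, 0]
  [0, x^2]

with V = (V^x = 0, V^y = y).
Non-zero Christoffel symbols:
Γ^x_{y y} = -x
Γ^y_{x y} = 1/x
∇_y V^y = ∂_y V^y + Γ^y_{y j} V^j
  = (1) + (1/x)(0) + (0)(y)
  = 1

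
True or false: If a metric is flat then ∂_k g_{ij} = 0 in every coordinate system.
Flatness means R^i_{jkl} = 0; the components can still vary, e.g. the flat plane in polar coordinates has g_{θθ} = r^2.
False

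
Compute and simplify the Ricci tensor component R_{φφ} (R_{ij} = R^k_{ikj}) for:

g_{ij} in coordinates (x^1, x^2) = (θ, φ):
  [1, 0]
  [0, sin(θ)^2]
Non-zero Christoffel symbols (Γ^k_{ij} = Γ^k_{ji}):
Γ^θ_{φ φ} = -sin(2*θ)/2
Γ^φ_{θ φ} = 1/tan(θ)
R^θ_{φ θ φ} = ∂_θ Γ^θ_{φ φ} - ∂_φ Γ^θ_{φ θ} + Γ^θ_{θ m} Γ^m_{φ φ} - Γ^θ_{φ m} Γ^m_{φ θ}
  = (-cos(2*θ)) - (0) + (0) - (-cos(θ)^2) = sin(θ)^2
R^φ_{φ φ φ} = 0 (a repeated index in an antisymmetric pair)
R_{φφ} = R^θ_{φ θ φ} + R^φ_{φ φ φ} = (sin(θ)^2) + (0) = sin(θ)^2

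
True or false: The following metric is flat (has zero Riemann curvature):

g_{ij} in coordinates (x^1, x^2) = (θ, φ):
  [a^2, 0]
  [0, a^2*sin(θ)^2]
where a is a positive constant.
Non-zero Christoffel symbols:
Γ^θ_{φ φ} = -sin(2*θ)/2
Γ^φ_{θ φ} = 1/tan(θ)
Ricci tensor: R_{θθ} = 1, R_{θφ} = 0, R_{φφ} = sin(θ)^2
The Ricci tensor is non-zero, so the Riemann tensor is non-zero: not flat.
False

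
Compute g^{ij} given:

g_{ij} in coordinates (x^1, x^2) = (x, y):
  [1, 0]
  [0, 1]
The metric is diagonal, so g^{ij} is diagonal with entries 1/g_{ii}: diag(1, 1).
g^{ij}:
  [1, 0]
  [0, 1]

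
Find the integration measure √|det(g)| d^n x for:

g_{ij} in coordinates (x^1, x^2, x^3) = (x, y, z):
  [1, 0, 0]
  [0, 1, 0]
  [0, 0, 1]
det(g) = 1
√|det(g)| = 1
Volume element: dV = 1 dx dy dz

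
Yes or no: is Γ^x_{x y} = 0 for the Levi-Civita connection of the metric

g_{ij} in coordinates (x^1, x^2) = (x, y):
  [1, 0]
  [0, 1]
Γ^x_{x y} = (1/2) g^{xx} (∂_x g_{xy} + ∂_y g_{xx} - ∂_x g_{xy}) = (1/2)(1)((0) + (0) - (0)) = 0
This equals the proposed value 0.
Yes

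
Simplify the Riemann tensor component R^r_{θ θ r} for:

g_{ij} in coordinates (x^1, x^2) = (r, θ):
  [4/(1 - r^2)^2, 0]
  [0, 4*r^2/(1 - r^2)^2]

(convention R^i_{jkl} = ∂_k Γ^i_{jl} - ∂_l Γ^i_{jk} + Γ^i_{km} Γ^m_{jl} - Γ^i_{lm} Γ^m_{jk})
Non-zero Christoffel symbols (Γ^k_{ij} = Γ^k_{ji}):
Γ^r_{r r} = 2*r/(1 - r^2)
Γ^r_{θ θ} = (r^3 + r)/(r^2 - 1)
Γ^θ_{r θ} = (-r^2 - 1)/(r^3 - r)
R^r_{θ θ r} = ∂_θ Γ^r_{θ r} - ∂_r Γ^r_{θ θ} + Γ^r_{θ m} Γ^m_{θ r} - Γ^r_{r m} Γ^m_{θ θ}
  = (0) - ((r^4 - 4*r^2 - 1)/(r^2 - 1)^2) + (-(r^2 + 1)^2/(r^2 - 1)^2) - (-2*r^2*(r^2 + 1)/(r^2 - 1)^2) = 4*r^2/(r^2 - 1)^2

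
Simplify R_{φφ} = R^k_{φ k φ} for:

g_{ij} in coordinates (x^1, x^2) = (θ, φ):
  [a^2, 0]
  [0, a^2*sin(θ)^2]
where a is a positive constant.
Non-zero Christoffel symbols (Γ^k_{ij} = Γ^k_{ji}):
Γ^θ_{φ φ} = -sin(2*θ)/2
Γ^φ_{θ φ} = 1/tan(θ)
R^θ_{φ θ φ} = ∂_θ Γ^θ_{φ φ} - ∂_φ Γ^θ_{φ θ} + Γ^θ_{θ m} Γ^m_{φ φ} - Γ^θ_{φ m} Γ^m_{φ θ}
  = (-cos(2*θ)) - (0) + (0) - (-cos(θ)^2) = sin(θ)^2
R^φ_{φ φ φ} = 0 (a repeated index in an antisymmetric pair)
R_{φφ} = R^θ_{φ θ φ} + R^φ_{φ φ φ} = (sin(θ)^2) + (0) = sin(θ)^2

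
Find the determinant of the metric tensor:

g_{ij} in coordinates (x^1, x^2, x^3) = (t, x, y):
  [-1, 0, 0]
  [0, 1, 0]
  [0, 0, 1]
Diagonal metric: det(g) = g_{11}·g_{22}·g_{33}
= (-1)·(1)·(1)
det(g) = -1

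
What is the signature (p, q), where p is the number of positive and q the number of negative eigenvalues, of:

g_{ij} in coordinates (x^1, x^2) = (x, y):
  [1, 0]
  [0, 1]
The metric is diagonal, so its eigenvalues are the diagonal entries: 1, 1 (at a generic point, where coordinate-dependent entries are positive).
2 positive, 0 negative.
(2, 0) - Riemannian (positive definite)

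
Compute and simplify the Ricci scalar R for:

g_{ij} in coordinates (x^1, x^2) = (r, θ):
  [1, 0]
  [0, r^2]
Non-zero Christoffel symbols (Γ^k_{ij} = Γ^k_{ji}):
Γ^r_{θ θ} = -r
Γ^θ_{r θ} = 1/r
Ricci tensor (R_{ij} = R^k_{ikj}): R_{rr} = 0, R_{rθ} = 0, R_{θθ} = 0
Inverse metric: g^{rr} = 1, g^{θθ} = 1/r^2
R = g^{ij} R_{ij} = (1)(0) + (1/r^2)(0) = 0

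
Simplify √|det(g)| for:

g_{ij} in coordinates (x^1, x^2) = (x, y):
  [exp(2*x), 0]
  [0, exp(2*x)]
det(g) = exp(4*x)
√|det(g)| = exp(2*x)
Volume element: dV = exp(2*x) dx dy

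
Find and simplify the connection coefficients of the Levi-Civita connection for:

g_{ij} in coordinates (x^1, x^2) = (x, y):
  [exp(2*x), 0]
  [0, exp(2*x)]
Using Γ^k_{ij} = (1/2) g^{km} (∂_i g_{mj} + ∂_j g_{mi} - ∂_m g_{ij}); the metric is diagonal, so only the m = k term contributes.
Non-zero symbols (using the symmetry Γ^k_{ij} = Γ^k_{ji}):
Γ^x_{x x} = (1/2) g^{xx} (∂_x g_{xx} + ∂_x g_{xx} - ∂_x g_{xx}) = (1/2)(exp(-2*x))((2*exp(2*x)) + (2*exp(2*x)) - (2*exp(2*x))) = 1
Γ^x_{y y} = (1/2) g^{xx} (∂_y g_{xy} + ∂_y g_{xy} - ∂_x g_{yy}) = (1/2)(exp(-2*x))((0) + (0) - (2*exp(2*x))) = -1
Γ^y_{x y} = (1/2) g^{yy} (∂_x g_{yy} + ∂_y g_{yx} - ∂_y g_{xy}) = (1/2)(exp(-2*x))((2*exp(2*x)) + (0) - (0)) = 1
All other Christoffel symbols are zero.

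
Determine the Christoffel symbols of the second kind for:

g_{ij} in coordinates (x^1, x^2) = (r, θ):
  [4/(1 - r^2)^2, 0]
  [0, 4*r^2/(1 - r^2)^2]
Using Γ^k_{ij} = (1/2) g^{km} (∂_i g_{mj} + ∂_j g_{mi} - ∂_m g_{ij}); the metric is diagonal, so only the m = k term contributes.
Non-zero symbols (using the symmetry Γ^k_{ij} = Γ^k_{ji}):
Γ^r_{r r} = (1/2) g^{rr} (∂_r g_{rr} + ∂_r g_{rr} - ∂_r g_{rr}) = (1/2)((1 - r^2)^2/4)((16*r/(1 - r^2)^3) + (16*r/(1 - r^2)^3) - (16*r/(1 - r^2)^3)) = 2*r/(1 - r^2)
Γ^r_{θ θ} = (1/2) g^{rr} (∂_θ g_{rθ} + ∂_θ g_{rθ} - ∂_r g_{θθ}) = (1/2)((1 - r^2)^2/4)((0) + (0) - (-8*(r^3 + r)/(r^2 - 1)^3)) = (r^3 + r)/(r^2 - 1)
Γ^θ_{r θ} = (1/2) g^{θθ} (∂_r g_{θθ} + ∂_θ g_{θr} - ∂_θ g_{rθ}) = (1/2)((1 - r^2)^2/(4*r^2))((-8*(r^3 + r)/(r^2 - 1)^3) + (0) - (0)) = (-r^2 - 1)/(r^3 - r)
All other Christoffel symbols are zero.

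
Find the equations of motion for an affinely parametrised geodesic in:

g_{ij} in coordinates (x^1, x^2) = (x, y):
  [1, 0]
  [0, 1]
Geodesic equation: d^2x^k/dλ^2 + Γ^k_{ij} (dx^i/dλ)(dx^j/dλ) = 0.
All Christoffel symbols vanish, so the geodesics are straight lines:
d^2x/dλ^2 = 0
d^2y/dλ^2 = 0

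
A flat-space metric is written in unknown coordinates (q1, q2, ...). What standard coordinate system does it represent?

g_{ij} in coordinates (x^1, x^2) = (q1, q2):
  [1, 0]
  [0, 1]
All components are constant and the metric is the identity, i.e. orthonormal rectilinear coordinates.
Cartesian (2D) coordinates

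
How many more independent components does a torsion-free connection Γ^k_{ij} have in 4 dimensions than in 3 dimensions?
Independent components in n dimensions: n × n(n+1)/2 = n^2(n+1)/2.
4D: 4 × 10 = 40
3D: 3 × 6 = 18
Difference = 40 - 18 = 22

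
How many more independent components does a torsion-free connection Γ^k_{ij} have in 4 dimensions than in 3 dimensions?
Independent components in n dimensions: n × n(n+1)/2 = n^2(n+1)/2.
4D: 4 × 10 = 40
3D: 3 × 6 = 18
Difference = 40 - 18 = 22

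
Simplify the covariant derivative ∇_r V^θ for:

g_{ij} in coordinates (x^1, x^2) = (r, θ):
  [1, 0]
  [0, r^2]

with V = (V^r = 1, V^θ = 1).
Non-zero Christoffel symbols:
Γ^r_{θ θ} = -r
Γ^θ_{r θ} = 1/r
∇_r V^θ = ∂_r V^θ + Γ^θ_{r j} V^j
  = (0) + (0)(1) + (1/r)(1)
  = 1/r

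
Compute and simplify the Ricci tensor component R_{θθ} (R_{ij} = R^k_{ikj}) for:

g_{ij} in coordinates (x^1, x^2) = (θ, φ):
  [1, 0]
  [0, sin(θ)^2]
Non-zero Christoffel symbols (Γ^k_{ij} = Γ^k_{ji}):
Γ^θ_{φ φ} = -sin(2*θ)/2
Γ^φ_{θ φ} = 1/tan(θ)
R^θ_{θ θ θ} = 0 (a repeated index in an antisymmetric pair)
R^φ_{θ φ θ} = ∂_φ Γ^φ_{θ θ} - ∂_θ Γ^φ_{θ φ} + Γ^φ_{φ m} Γ^m_{θ θ} - Γ^φ_{θ m} Γ^m_{θ φ}
  = (0) - (-1/sin(θ)^2) + (0) - (1/tan(θ)^2) = 1
R_{θθ} = R^θ_{θ θ θ} + R^φ_{θ φ θ} = (0) + (1) = 1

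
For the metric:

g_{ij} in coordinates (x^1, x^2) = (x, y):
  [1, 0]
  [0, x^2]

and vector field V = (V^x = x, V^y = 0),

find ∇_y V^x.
Non-zero Christoffel symbols:
Γ^x_{y y} = -x
Γ^y_{x y} = 1/x
∇_y V^x = ∂_y V^x + Γ^x_{y j} V^j
  = (0) + (0)(x) + (-x)(0)
  = 0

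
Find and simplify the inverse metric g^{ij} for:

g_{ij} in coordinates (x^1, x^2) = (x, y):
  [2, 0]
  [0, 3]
The metric is diagonal, so g^{ij} is diagonal with entries 1/g_{ii}: diag(1/2, 1/3).
g^{ij}:
  [1/2, 0]
  [0, 1/3]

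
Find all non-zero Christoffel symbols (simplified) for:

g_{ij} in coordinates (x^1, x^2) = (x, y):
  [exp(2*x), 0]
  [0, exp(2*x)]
Using Γ^k_{ij} = (1/2) g^{km} (∂_i g_{mj} + ∂_j g_{mi} - ∂_m g_{ij}); the metric is diagonal, so only the m = k term contributes.
Non-zero symbols (using the symmetry Γ^k_{ij} = Γ^k_{ji}):
Γ^x_{x x} = (1/2) g^{xx} (∂_x g_{xx} + ∂_x g_{xx} - ∂_x g_{xx}) = (1/2)(exp(-2*x))((2*exp(2*x)) + (2*exp(2*x)) - (2*exp(2*x))) = 1
Γ^x_{y y} = (1/2) g^{xx} (∂_y g_{xy} + ∂_y g_{xy} - ∂_x g_{yy}) = (1/2)(exp(-2*x))((0) + (0) - (2*exp(2*x))) = -1
Γ^y_{x y} = (1/2) g^{yy} (∂_x g_{yy} + ∂_y g_{yx} - ∂_y g_{xy}) = (1/2)(exp(-2*x))((2*exp(2*x)) + (0) - (0)) = 1
All other Christoffel symbols are zero.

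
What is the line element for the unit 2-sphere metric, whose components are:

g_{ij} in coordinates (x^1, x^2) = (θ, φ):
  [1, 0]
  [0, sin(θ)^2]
ds^2 = g_{ij} dx^i dx^j; only the non-zero components contribute.
ds^2 = dθ^2 + sin(θ)^2 dφ^2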